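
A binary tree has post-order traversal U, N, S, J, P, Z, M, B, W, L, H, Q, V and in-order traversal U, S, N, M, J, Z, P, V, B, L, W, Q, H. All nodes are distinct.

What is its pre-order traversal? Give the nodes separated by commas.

The last element of post-order is the root; it splits in-order into left and right subtrees.
Root V: left subtree has 7 nodes {U, S, N, M, J, Z, P}, right has 5 {B, L, W, Q, H}.
  Root M: left subtree has 3 nodes {U, S, N}, right has 3 {J, Z, P}.
    Root S: left subtree has 1 node {U}, right has 1 {N}.
    Root Z: left subtree has 1 node {J}, right has 1 {P}.
  Root Q: left subtree has 3 nodes {B, L, W}, right has 1 {H}.
    Root L: left subtree has 1 node {B}, right has 1 {W}.

V, M, S, U, N, Z, J, P, Q, L, B, W, H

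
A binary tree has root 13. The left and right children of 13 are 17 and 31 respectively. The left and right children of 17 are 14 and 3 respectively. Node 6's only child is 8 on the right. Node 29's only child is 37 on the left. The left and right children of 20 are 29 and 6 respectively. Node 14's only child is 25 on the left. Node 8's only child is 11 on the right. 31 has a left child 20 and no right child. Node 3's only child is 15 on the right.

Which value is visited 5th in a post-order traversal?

17

Post-order visits the left subtree, then the right subtree, then the node.
At 13: go left to 17.
  At 17: go left to 14.
    At 14: go left to 25.
      25 is a leaf — visit 25.
    At 14: no right child.
    Visit 14.
  At 17: go right to 3.
    At 3: no left child.
    At 3: go right to 15.
      15 is a leaf — visit 15.
    Visit 3.
  Visit 17.
At 13: go right to 31.
  At 31: go left to 20.
    At 20: go left to 29.
      At 29: go left to 37.
        37 is a leaf — visit 37.
      At 29: no right child.
      Visit 29.
    At 20: go right to 6.
      At 6: no left child.
      At 6: go right to 8.
        At 8: no left child.
        At 8: go right to 11.
          11 is a leaf — visit 11.
        Visit 8.
      Visit 6.
    Visit 20.
  At 31: no right child.
  Visit 31.
Visit 13.
Full post-order sequence: 25, 14, 15, 3, 17, 37, 29, 11, 8, 6, 20, 31, 13.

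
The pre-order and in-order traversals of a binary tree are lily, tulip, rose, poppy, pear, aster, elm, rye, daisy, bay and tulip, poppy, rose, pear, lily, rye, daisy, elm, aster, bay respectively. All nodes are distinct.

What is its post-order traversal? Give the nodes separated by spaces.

The first element of pre-order is the root; it splits in-order into left and right subtrees.
Root lily: left subtree has 4 nodes {tulip, poppy, rose, pear}, right has 5 {rye, daisy, elm, aster, bay}.
  Root tulip: left subtree has 0 nodes { }, right has 3 {poppy, rose, pear}.
    Root rose: left subtree has 1 node {poppy}, right has 1 {pear}.
  Root aster: left subtree has 3 nodes {rye, daisy, elm}, right has 1 {bay}.
    Root elm: left subtree has 2 nodes {rye, daisy}, right has 0 { }.
      Root rye: left subtree has 0 nodes { }, right has 1 {daisy}.

poppy pear rose tulip daisy rye elm bay aster lily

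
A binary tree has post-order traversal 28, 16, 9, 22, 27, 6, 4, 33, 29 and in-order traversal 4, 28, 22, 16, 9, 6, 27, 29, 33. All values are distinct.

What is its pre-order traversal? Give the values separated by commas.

29, 4, 6, 22, 28, 9, 16, 27, 33

The last element of post-order is the root; it splits in-order into left and right subtrees.
Root 29: left subtree has 7 nodes {4, 28, 22, 16, 9, 6, 27}, right has 1 {33}.
  Root 4: left subtree has 0 nodes { }, right has 6 {28, 22, 16, 9, 6, 27}.
    Root 6: left subtree has 4 nodes {28, 22, 16, 9}, right has 1 {27}.
      Root 22: left subtree has 1 node {28}, right has 2 {16, 9}.
        Root 9: left subtree has 1 node {16}, right has 0 { }.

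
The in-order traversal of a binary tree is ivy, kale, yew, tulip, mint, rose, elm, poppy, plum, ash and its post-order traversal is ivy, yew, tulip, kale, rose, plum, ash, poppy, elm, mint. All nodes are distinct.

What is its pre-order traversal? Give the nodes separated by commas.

The last element of post-order is the root; it splits in-order into left and right subtrees.
Root mint: left subtree has 4 nodes {ivy, kale, yew, tulip}, right has 5 {rose, elm, poppy, plum, ash}.
  Root kale: left subtree has 1 node {ivy}, right has 2 {yew, tulip}.
    Root tulip: left subtree has 1 node {yew}, right has 0 { }.
  Root elm: left subtree has 1 node {rose}, right has 3 {poppy, plum, ash}.
    Root poppy: left subtree has 0 nodes { }, right has 2 {plum, ash}.
      Root ash: left subtree has 1 node {plum}, right has 0 { }.

mint, kale, ivy, tulip, yew, elm, rose, poppy, ash, plum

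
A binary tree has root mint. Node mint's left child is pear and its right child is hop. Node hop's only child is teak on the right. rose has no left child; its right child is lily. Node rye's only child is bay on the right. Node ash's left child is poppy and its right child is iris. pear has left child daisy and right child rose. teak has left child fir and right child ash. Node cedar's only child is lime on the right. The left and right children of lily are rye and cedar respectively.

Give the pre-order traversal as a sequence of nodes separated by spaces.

mint pear daisy rose lily rye bay cedar lime hop teak fir ash poppy iris

Pre-order visits the node, then its left subtree, then its right subtree.
Visit mint.
At mint: go left to pear.
  Visit pear.
  At pear: go left to daisy.
    daisy is a leaf — visit daisy.
  At pear: go right to rose.
    Visit rose.
    At rose: no left child.
    At rose: go right to lily.
      Visit lily.
      At lily: go left to rye.
        Visit rye.
        At rye: no left child.
        At rye: go right to bay.
          bay is a leaf — visit bay.
      At lily: go right to cedar.
        Visit cedar.
        At cedar: no left child.
        At cedar: go right to lime.
          lime is a leaf — visit lime.
At mint: go right to hop.
  Visit hop.
  At hop: no left child.
  At hop: go right to teak.
    Visit teak.
    At teak: go left to fir.
      fir is a leaf — visit fir.
    At teak: go right to ash.
      Visit ash.
      At ash: go left to poppy.
        poppy is a leaf — visit poppy.
      At ash: go right to iris.
        iris is a leaf — visit iris.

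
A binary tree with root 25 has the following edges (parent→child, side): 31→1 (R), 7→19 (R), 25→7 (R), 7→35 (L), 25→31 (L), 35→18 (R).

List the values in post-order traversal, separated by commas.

Post-order visits the left subtree, then the right subtree, then the node.
At 25: go left to 31.
  At 31: no left child.
  At 31: go right to 1.
    1 is a leaf — visit 1.
  Visit 31.
At 25: go right to 7.
  At 7: go left to 35.
    At 35: no left child.
    At 35: go right to 18.
      18 is a leaf — visit 18.
    Visit 35.
  At 7: go right to 19.
    19 is a leaf — visit 19.
  Visit 7.
Visit 25.

1, 31, 18, 35, 19, 7, 25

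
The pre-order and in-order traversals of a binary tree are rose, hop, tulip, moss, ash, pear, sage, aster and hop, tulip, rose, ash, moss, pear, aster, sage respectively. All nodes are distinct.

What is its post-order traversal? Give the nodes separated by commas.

The first element of pre-order is the root; it splits in-order into left and right subtrees.
Root rose: left subtree has 2 nodes {hop, tulip}, right has 5 {ash, moss, pear, aster, sage}.
  Root hop: left subtree has 0 nodes { }, right has 1 {tulip}.
  Root moss: left subtree has 1 node {ash}, right has 3 {pear, aster, sage}.
    Root pear: left subtree has 0 nodes { }, right has 2 {aster, sage}.
      Root sage: left subtree has 1 node {aster}, right has 0 { }.

tulip, hop, ash, aster, sage, pear, moss, rose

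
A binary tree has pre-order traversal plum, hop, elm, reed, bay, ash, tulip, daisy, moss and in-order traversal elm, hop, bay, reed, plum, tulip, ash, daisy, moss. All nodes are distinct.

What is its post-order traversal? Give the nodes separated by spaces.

elm bay reed hop tulip moss daisy ash plum

The first element of pre-order is the root; it splits in-order into left and right subtrees.
Root plum: left subtree has 4 nodes {elm, hop, bay, reed}, right has 4 {tulip, ash, daisy, moss}.
  Root hop: left subtree has 1 node {elm}, right has 2 {bay, reed}.
    Root reed: left subtree has 1 node {bay}, right has 0 { }.
  Root ash: left subtree has 1 node {tulip}, right has 2 {daisy, moss}.
    Root daisy: left subtree has 0 nodes { }, right has 1 {moss}.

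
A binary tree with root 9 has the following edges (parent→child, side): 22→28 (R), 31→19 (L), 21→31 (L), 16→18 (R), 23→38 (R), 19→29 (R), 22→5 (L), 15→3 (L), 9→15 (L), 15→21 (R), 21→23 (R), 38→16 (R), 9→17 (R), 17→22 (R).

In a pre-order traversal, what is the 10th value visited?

16

Pre-order visits the node, then its left subtree, then its right subtree.
Visit 9.
At 9: go left to 15.
  Visit 15.
  At 15: go left to 3.
    3 is a leaf — visit 3.
  At 15: go right to 21.
    Visit 21.
    At 21: go left to 31.
      Visit 31.
      At 31: go left to 19.
        Visit 19.
        At 19: no left child.
        At 19: go right to 29.
          29 is a leaf — visit 29.
      At 31: no right child.
    At 21: go right to 23.
      Visit 23.
      At 23: no left child.
      At 23: go right to 38.
        Visit 38.
        At 38: no left child.
        At 38: go right to 16.
          Visit 16.
          At 16: no left child.
          At 16: go right to 18.
            18 is a leaf — visit 18.
At 9: go right to 17.
  Visit 17.
  At 17: no left child.
  At 17: go right to 22.
    Visit 22.
    At 22: go left to 5.
      5 is a leaf — visit 5.
    At 22: go right to 28.
      28 is a leaf — visit 28.
Full pre-order sequence: 9, 15, 3, 21, 31, 19, 29, 23, 38, 16, 18, 17, 22, 5, 28.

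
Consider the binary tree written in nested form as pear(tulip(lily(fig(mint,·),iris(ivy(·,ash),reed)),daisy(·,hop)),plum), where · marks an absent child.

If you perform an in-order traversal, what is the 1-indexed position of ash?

5

In-order visits the left subtree, then the node, then the right subtree.
At pear: go left to tulip.
  At tulip: go left to lily.
    At lily: go left to fig.
      At fig: go left to mint.
        mint is a leaf — visit mint.
      Visit fig.
      At fig: no right child.
    Visit lily.
    At lily: go right to iris.
      At iris: go left to ivy.
        At ivy: no left child.
        Visit ivy.
        At ivy: go right to ash.
          ash is a leaf — visit ash.
      Visit iris.
      At iris: go right to reed.
        reed is a leaf — visit reed.
  Visit tulip.
  At tulip: go right to daisy.
    At daisy: no left child.
    Visit daisy.
    At daisy: go right to hop.
      hop is a leaf — visit hop.
Visit pear.
At pear: go right to plum.
  plum is a leaf — visit plum.
Full in-order sequence: mint, fig, lily, ivy, ash, iris, reed, tulip, daisy, hop, pear, plum.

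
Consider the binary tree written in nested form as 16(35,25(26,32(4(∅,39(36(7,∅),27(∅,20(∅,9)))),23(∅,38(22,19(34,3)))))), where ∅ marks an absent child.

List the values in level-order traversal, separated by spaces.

16 35 25 26 32 4 23 39 38 36 27 22 19 7 20 34 3 9

Level-order visits nodes level by level from the root, left to right within each level.
Level 0: 16
Level 1: 35, 25
Level 2: 26, 32
Level 3: 4, 23
Level 4: 39, 38
Level 5: 36, 27, 22, 19
Level 6: 7, 20, 34, 3
Level 7: 9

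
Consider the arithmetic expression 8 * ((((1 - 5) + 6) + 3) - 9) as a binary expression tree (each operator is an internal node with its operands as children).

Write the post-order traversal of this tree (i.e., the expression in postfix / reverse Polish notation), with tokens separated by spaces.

8 1 5 - 6 + 3 + 9 - *

Post-order on an expression tree gives postfix notation: for each operator, emit left operand, right operand, then the operator.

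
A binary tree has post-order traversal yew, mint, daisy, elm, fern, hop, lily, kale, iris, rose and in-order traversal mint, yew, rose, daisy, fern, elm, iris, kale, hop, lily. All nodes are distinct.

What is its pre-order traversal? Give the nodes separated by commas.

The last element of post-order is the root; it splits in-order into left and right subtrees.
Root rose: left subtree has 2 nodes {mint, yew}, right has 7 {daisy, fern, elm, iris, kale, hop, lily}.
  Root mint: left subtree has 0 nodes { }, right has 1 {yew}.
  Root iris: left subtree has 3 nodes {daisy, fern, elm}, right has 3 {kale, hop, lily}.
    Root fern: left subtree has 1 node {daisy}, right has 1 {elm}.
    Root kale: left subtree has 0 nodes { }, right has 2 {hop, lily}.
      Root lily: left subtree has 1 node {hop}, right has 0 { }.

rose, mint, yew, iris, fern, daisy, elm, kale, lily, hop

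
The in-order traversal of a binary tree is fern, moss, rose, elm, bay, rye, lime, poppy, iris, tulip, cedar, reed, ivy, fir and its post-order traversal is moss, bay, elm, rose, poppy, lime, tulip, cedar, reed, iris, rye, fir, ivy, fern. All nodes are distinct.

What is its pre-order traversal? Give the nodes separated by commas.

fern, ivy, rye, rose, moss, elm, bay, iris, lime, poppy, reed, cedar, tulip, fir

The last element of post-order is the root; it splits in-order into left and right subtrees.
Root fern: left subtree has 0 nodes { }, right has 13 {moss, rose, elm, bay, rye, lime, poppy, iris, tulip, cedar, reed, ivy, fir}.
  Root ivy: left subtree has 11 nodes {moss, rose, elm, bay, rye, lime, poppy, iris, tulip, cedar, reed}, right has 1 {fir}.
    Root rye: left subtree has 4 nodes {moss, rose, elm, bay}, right has 6 {lime, poppy, iris, tulip, cedar, reed}.
      Root rose: left subtree has 1 node {moss}, right has 2 {elm, bay}.
        Root elm: left subtree has 0 nodes { }, right has 1 {bay}.
      Root iris: left subtree has 2 nodes {lime, poppy}, right has 3 {tulip, cedar, reed}.
        Root lime: left subtree has 0 nodes { }, right has 1 {poppy}.
        Root reed: left subtree has 2 nodes {tulip, cedar}, right has 0 { }.
          Root cedar: left subtree has 1 node {tulip}, right has 0 { }.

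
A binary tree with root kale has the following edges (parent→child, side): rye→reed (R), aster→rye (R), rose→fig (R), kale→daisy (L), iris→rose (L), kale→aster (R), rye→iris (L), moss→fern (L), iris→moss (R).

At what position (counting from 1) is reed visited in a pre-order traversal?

Pre-order visits the node, then its left subtree, then its right subtree.
Visit kale.
At kale: go left to daisy.
  daisy is a leaf — visit daisy.
At kale: go right to aster.
  Visit aster.
  At aster: no left child.
  At aster: go right to rye.
    Visit rye.
    At rye: go left to iris.
      Visit iris.
      At iris: go left to rose.
        Visit rose.
        At rose: no left child.
        At rose: go right to fig.
          fig is a leaf — visit fig.
      At iris: go right to moss.
        Visit moss.
        At moss: go left to fern.
          fern is a leaf — visit fern.
        At moss: no right child.
    At rye: go right to reed.
      reed is a leaf — visit reed.
Full pre-order sequence: kale, daisy, aster, rye, iris, rose, fig, moss, fern, reed.

10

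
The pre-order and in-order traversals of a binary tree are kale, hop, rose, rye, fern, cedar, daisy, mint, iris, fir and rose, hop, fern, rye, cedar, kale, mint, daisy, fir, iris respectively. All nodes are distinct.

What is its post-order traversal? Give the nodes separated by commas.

The first element of pre-order is the root; it splits in-order into left and right subtrees.
Root kale: left subtree has 5 nodes {rose, hop, fern, rye, cedar}, right has 4 {mint, daisy, fir, iris}.
  Root hop: left subtree has 1 node {rose}, right has 3 {fern, rye, cedar}.
    Root rye: left subtree has 1 node {fern}, right has 1 {cedar}.
  Root daisy: left subtree has 1 node {mint}, right has 2 {fir, iris}.
    Root iris: left subtree has 1 node {fir}, right has 0 { }.

rose, fern, cedar, rye, hop, mint, fir, iris, daisy, kale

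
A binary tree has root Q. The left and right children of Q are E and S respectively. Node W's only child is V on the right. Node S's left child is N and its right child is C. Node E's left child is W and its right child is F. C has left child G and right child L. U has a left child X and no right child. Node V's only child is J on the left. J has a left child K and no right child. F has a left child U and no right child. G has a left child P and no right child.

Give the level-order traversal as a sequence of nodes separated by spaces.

Level-order visits nodes level by level from the root, left to right within each level.
Level 0: Q
Level 1: E, S
Level 2: W, F, N, C
Level 3: V, U, G, L
Level 4: J, X, P
Level 5: K

Q E S W F N C V U G L J X P K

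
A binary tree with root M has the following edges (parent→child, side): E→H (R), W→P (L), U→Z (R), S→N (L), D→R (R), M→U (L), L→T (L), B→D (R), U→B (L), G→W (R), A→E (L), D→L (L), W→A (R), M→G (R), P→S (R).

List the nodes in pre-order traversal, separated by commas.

Pre-order visits the node, then its left subtree, then its right subtree.
Visit M.
At M: go left to U.
  Visit U.
  At U: go left to B.
    Visit B.
    At B: no left child.
    At B: go right to D.
      Visit D.
      At D: go left to L.
        Visit L.
        At L: go left to T.
          T is a leaf — visit T.
        At L: no right child.
      At D: go right to R.
        R is a leaf — visit R.
  At U: go right to Z.
    Z is a leaf — visit Z.
At M: go right to G.
  Visit G.
  At G: no left child.
  At G: go right to W.
    Visit W.
    At W: go left to P.
      Visit P.
      At P: no left child.
      At P: go right to S.
        Visit S.
        At S: go left to N.
          N is a leaf — visit N.
        At S: no right child.
    At W: go right to A.
      Visit A.
      At A: go left to E.
        Visit E.
        At E: no left child.
        At E: go right to H.
          H is a leaf — visit H.
      At A: no right child.

M, U, B, D, L, T, R, Z, G, W, P, S, N, A, E, H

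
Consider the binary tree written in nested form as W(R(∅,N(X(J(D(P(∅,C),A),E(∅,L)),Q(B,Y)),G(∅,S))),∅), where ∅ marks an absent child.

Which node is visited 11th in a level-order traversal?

B

Level-order visits nodes level by level from the root, left to right within each level.
Level 0: W
Level 1: R
Level 2: N
Level 3: X, G
Level 4: J, Q, S
Level 5: D, E, B, Y
Level 6: P, A, L
Level 7: C
Full level-order sequence: W, R, N, X, G, J, Q, S, D, E, B, Y, P, A, L, C.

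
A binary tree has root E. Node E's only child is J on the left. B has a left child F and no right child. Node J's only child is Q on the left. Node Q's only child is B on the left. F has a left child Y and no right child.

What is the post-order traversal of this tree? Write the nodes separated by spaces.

Y F B Q J E

Post-order visits the left subtree, then the right subtree, then the node.
At E: go left to J.
  At J: go left to Q.
    At Q: go left to B.
      At B: go left to F.
        At F: go left to Y.
          Y is a leaf — visit Y.
        At F: no right child.
        Visit F.
      At B: no right child.
      Visit B.
    At Q: no right child.
    Visit Q.
  At J: no right child.
  Visit J.
At E: no right child.
Visit E.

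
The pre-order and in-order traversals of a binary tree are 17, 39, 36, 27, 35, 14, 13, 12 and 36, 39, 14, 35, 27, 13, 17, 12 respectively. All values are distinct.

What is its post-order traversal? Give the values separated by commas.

The first element of pre-order is the root; it splits in-order into left and right subtrees.
Root 17: left subtree has 6 nodes {36, 39, 14, 35, 27, 13}, right has 1 {12}.
  Root 39: left subtree has 1 node {36}, right has 4 {14, 35, 27, 13}.
    Root 27: left subtree has 2 nodes {14, 35}, right has 1 {13}.
      Root 35: left subtree has 1 node {14}, right has 0 { }.

36, 14, 35, 13, 27, 39, 12, 17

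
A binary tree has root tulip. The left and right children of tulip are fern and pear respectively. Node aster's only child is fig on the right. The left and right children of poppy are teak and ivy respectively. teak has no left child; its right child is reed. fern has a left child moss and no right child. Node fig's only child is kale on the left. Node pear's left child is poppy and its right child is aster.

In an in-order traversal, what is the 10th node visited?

kale

In-order visits the left subtree, then the node, then the right subtree.
At tulip: go left to fern.
  At fern: go left to moss.
    moss is a leaf — visit moss.
  Visit fern.
  At fern: no right child.
Visit tulip.
At tulip: go right to pear.
  At pear: go left to poppy.
    At poppy: go left to teak.
      At teak: no left child.
      Visit teak.
      At teak: go right to reed.
        reed is a leaf — visit reed.
    Visit poppy.
    At poppy: go right to ivy.
      ivy is a leaf — visit ivy.
  Visit pear.
  At pear: go right to aster.
    At aster: no left child.
    Visit aster.
    At aster: go right to fig.
      At fig: go left to kale.
        kale is a leaf — visit kale.
      Visit fig.
      At fig: no right child.
Full in-order sequence: moss, fern, tulip, teak, reed, poppy, ivy, pear, aster, kale, fig.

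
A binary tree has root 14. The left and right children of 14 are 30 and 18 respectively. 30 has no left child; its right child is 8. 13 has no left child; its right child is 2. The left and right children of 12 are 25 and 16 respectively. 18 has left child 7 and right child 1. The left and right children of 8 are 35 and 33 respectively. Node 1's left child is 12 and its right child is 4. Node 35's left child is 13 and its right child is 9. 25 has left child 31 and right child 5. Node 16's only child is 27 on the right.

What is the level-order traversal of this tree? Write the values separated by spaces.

14 30 18 8 7 1 35 33 12 4 13 9 25 16 2 31 5 27

Level-order visits nodes level by level from the root, left to right within each level.
Level 0: 14
Level 1: 30, 18
Level 2: 8, 7, 1
Level 3: 35, 33, 12, 4
Level 4: 13, 9, 25, 16
Level 5: 2, 31, 5, 27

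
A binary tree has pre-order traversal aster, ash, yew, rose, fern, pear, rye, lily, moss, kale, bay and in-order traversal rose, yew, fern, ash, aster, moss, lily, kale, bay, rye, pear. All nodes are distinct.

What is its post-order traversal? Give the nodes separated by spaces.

rose fern yew ash moss bay kale lily rye pear aster

The first element of pre-order is the root; it splits in-order into left and right subtrees.
Root aster: left subtree has 4 nodes {rose, yew, fern, ash}, right has 6 {moss, lily, kale, bay, rye, pear}.
  Root ash: left subtree has 3 nodes {rose, yew, fern}, right has 0 { }.
    Root yew: left subtree has 1 node {rose}, right has 1 {fern}.
  Root pear: left subtree has 5 nodes {moss, lily, kale, bay, rye}, right has 0 { }.
    Root rye: left subtree has 4 nodes {moss, lily, kale, bay}, right has 0 { }.
      Root lily: left subtree has 1 node {moss}, right has 2 {kale, bay}.
        Root kale: left subtree has 0 nodes { }, right has 1 {bay}.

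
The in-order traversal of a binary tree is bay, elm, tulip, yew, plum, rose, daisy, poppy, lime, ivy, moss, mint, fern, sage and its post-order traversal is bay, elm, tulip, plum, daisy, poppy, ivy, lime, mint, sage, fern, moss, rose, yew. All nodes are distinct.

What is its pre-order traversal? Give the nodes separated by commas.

The last element of post-order is the root; it splits in-order into left and right subtrees.
Root yew: left subtree has 3 nodes {bay, elm, tulip}, right has 10 {plum, rose, daisy, poppy, lime, ivy, moss, mint, fern, sage}.
  Root tulip: left subtree has 2 nodes {bay, elm}, right has 0 { }.
    Root elm: left subtree has 1 node {bay}, right has 0 { }.
  Root rose: left subtree has 1 node {plum}, right has 8 {daisy, poppy, lime, ivy, moss, mint, fern, sage}.
    Root moss: left subtree has 4 nodes {daisy, poppy, lime, ivy}, right has 3 {mint, fern, sage}.
      Root lime: left subtree has 2 nodes {daisy, poppy}, right has 1 {ivy}.
        Root poppy: left subtree has 1 node {daisy}, right has 0 { }.
      Root fern: left subtree has 1 node {mint}, right has 1 {sage}.

yew, tulip, elm, bay, rose, plum, moss, lime, poppy, daisy, ivy, fern, mint, sage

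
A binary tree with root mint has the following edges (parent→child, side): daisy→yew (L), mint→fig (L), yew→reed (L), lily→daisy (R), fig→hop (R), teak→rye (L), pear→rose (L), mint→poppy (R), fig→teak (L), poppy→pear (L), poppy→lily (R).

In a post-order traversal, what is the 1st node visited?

rye

Post-order visits the left subtree, then the right subtree, then the node.
At mint: go left to fig.
  At fig: go left to teak.
    At teak: go left to rye.
      rye is a leaf — visit rye.
    At teak: no right child.
    Visit teak.
  At fig: go right to hop.
    hop is a leaf — visit hop.
  Visit fig.
At mint: go right to poppy.
  At poppy: go left to pear.
    At pear: go left to rose.
      rose is a leaf — visit rose.
    At pear: no right child.
    Visit pear.
  At poppy: go right to lily.
    At lily: no left child.
    At lily: go right to daisy.
      At daisy: go left to yew.
        At yew: go left to reed.
          reed is a leaf — visit reed.
        At yew: no right child.
        Visit yew.
      At daisy: no right child.
      Visit daisy.
    Visit lily.
  Visit poppy.
Visit mint.
Full post-order sequence: rye, teak, hop, fig, rose, pear, reed, yew, daisy, lily, poppy, mint.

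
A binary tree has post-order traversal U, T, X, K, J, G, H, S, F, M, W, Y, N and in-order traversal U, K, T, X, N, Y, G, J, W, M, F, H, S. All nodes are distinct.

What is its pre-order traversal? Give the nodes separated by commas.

The last element of post-order is the root; it splits in-order into left and right subtrees.
Root N: left subtree has 4 nodes {U, K, T, X}, right has 8 {Y, G, J, W, M, F, H, S}.
  Root K: left subtree has 1 node {U}, right has 2 {T, X}.
    Root X: left subtree has 1 node {T}, right has 0 { }.
  Root Y: left subtree has 0 nodes { }, right has 7 {G, J, W, M, F, H, S}.
    Root W: left subtree has 2 nodes {G, J}, right has 4 {M, F, H, S}.
      Root G: left subtree has 0 nodes { }, right has 1 {J}.
      Root M: left subtree has 0 nodes { }, right has 3 {F, H, S}.
        Root F: left subtree has 0 nodes { }, right has 2 {H, S}.
          Root S: left subtree has 1 node {H}, right has 0 { }.

N, K, U, X, T, Y, W, G, J, M, F, S, H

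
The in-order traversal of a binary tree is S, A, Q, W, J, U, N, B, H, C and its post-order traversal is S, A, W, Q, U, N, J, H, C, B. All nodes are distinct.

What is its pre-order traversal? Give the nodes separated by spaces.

B J Q A S W N U C H

The last element of post-order is the root; it splits in-order into left and right subtrees.
Root B: left subtree has 7 nodes {S, A, Q, W, J, U, N}, right has 2 {H, C}.
  Root J: left subtree has 4 nodes {S, A, Q, W}, right has 2 {U, N}.
    Root Q: left subtree has 2 nodes {S, A}, right has 1 {W}.
      Root A: left subtree has 1 node {S}, right has 0 { }.
    Root N: left subtree has 1 node {U}, right has 0 { }.
  Root C: left subtree has 1 node {H}, right has 0 { }.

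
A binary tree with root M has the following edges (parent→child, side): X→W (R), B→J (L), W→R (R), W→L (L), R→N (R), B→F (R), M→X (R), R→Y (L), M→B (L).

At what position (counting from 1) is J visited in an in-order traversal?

In-order visits the left subtree, then the node, then the right subtree.
At M: go left to B.
  At B: go left to J.
    J is a leaf — visit J.
  Visit B.
  At B: go right to F.
    F is a leaf — visit F.
Visit M.
At M: go right to X.
  At X: no left child.
  Visit X.
  At X: go right to W.
    At W: go left to L.
      L is a leaf — visit L.
    Visit W.
    At W: go right to R.
      At R: go left to Y.
        Y is a leaf — visit Y.
      Visit R.
      At R: go right to N.
        N is a leaf — visit N.
Full in-order sequence: J, B, F, M, X, L, W, Y, R, N.

1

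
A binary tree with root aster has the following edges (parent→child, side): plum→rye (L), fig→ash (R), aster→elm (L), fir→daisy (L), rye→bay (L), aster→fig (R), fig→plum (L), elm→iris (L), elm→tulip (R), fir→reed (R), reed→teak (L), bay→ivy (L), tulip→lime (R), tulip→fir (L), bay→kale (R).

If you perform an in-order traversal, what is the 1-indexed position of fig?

15

In-order visits the left subtree, then the node, then the right subtree.
At aster: go left to elm.
  At elm: go left to iris.
    iris is a leaf — visit iris.
  Visit elm.
  At elm: go right to tulip.
    At tulip: go left to fir.
      At fir: go left to daisy.
        daisy is a leaf — visit daisy.
      Visit fir.
      At fir: go right to reed.
        At reed: go left to teak.
          teak is a leaf — visit teak.
        Visit reed.
        At reed: no right child.
    Visit tulip.
    At tulip: go right to lime.
      lime is a leaf — visit lime.
Visit aster.
At aster: go right to fig.
  At fig: go left to plum.
    At plum: go left to rye.
      At rye: go left to bay.
        At bay: go left to ivy.
          ivy is a leaf — visit ivy.
        Visit bay.
        At bay: go right to kale.
          kale is a leaf — visit kale.
      Visit rye.
      At rye: no right child.
    Visit plum.
    At plum: no right child.
  Visit fig.
  At fig: go right to ash.
    ash is a leaf — visit ash.
Full in-order sequence: iris, elm, daisy, fir, teak, reed, tulip, lime, aster, ivy, bay, kale, rye, plum, fig, ash.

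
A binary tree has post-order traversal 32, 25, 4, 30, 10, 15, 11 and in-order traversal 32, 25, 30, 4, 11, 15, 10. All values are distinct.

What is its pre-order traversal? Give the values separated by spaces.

11 30 25 32 4 15 10

The last element of post-order is the root; it splits in-order into left and right subtrees.
Root 11: left subtree has 4 nodes {32, 25, 30, 4}, right has 2 {15, 10}.
  Root 30: left subtree has 2 nodes {32, 25}, right has 1 {4}.
    Root 25: left subtree has 1 node {32}, right has 0 { }.
  Root 15: left subtree has 0 nodes { }, right has 1 {10}.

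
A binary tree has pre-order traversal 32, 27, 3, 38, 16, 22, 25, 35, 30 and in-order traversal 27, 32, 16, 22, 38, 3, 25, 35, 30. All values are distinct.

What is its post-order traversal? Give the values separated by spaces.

The first element of pre-order is the root; it splits in-order into left and right subtrees.
Root 32: left subtree has 1 node {27}, right has 7 {16, 22, 38, 3, 25, 35, 30}.
  Root 3: left subtree has 3 nodes {16, 22, 38}, right has 3 {25, 35, 30}.
    Root 38: left subtree has 2 nodes {16, 22}, right has 0 { }.
      Root 16: left subtree has 0 nodes { }, right has 1 {22}.
    Root 25: left subtree has 0 nodes { }, right has 2 {35, 30}.
      Root 35: left subtree has 0 nodes { }, right has 1 {30}.

27 22 16 38 30 35 25 3 32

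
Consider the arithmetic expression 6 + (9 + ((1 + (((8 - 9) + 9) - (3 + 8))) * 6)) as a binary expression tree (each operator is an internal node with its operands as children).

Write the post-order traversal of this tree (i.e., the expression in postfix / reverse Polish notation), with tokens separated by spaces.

Post-order on an expression tree gives postfix notation: for each operator, emit left operand, right operand, then the operator.

6 9 1 8 9 - 9 + 3 8 + - + 6 * + +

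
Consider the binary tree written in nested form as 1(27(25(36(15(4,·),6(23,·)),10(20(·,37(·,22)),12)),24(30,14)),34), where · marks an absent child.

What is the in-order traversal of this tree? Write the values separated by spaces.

In-order visits the left subtree, then the node, then the right subtree.
At 1: go left to 27.
  At 27: go left to 25.
    At 25: go left to 36.
      At 36: go left to 15.
        At 15: go left to 4.
          4 is a leaf — visit 4.
        Visit 15.
        At 15: no right child.
      Visit 36.
      At 36: go right to 6.
        At 6: go left to 23.
          23 is a leaf — visit 23.
        Visit 6.
        At 6: no right child.
    Visit 25.
    At 25: go right to 10.
      At 10: go left to 20.
        At 20: no left child.
        Visit 20.
        At 20: go right to 37.
          At 37: no left child.
          Visit 37.
          At 37: go right to 22.
            22 is a leaf — visit 22.
      Visit 10.
      At 10: go right to 12.
        12 is a leaf — visit 12.
  Visit 27.
  At 27: go right to 24.
    At 24: go left to 30.
      30 is a leaf — visit 30.
    Visit 24.
    At 24: go right to 14.
      14 is a leaf — visit 14.
Visit 1.
At 1: go right to 34.
  34 is a leaf — visit 34.

4 15 36 23 6 25 20 37 22 10 12 27 30 24 14 1 34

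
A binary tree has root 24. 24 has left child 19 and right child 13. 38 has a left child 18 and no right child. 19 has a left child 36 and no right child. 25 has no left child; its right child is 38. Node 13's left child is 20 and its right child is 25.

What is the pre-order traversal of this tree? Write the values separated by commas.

Pre-order visits the node, then its left subtree, then its right subtree.
Visit 24.
At 24: go left to 19.
  Visit 19.
  At 19: go left to 36.
    36 is a leaf — visit 36.
  At 19: no right child.
At 24: go right to 13.
  Visit 13.
  At 13: go left to 20.
    20 is a leaf — visit 20.
  At 13: go right to 25.
    Visit 25.
    At 25: no left child.
    At 25: go right to 38.
      Visit 38.
      At 38: go left to 18.
        18 is a leaf — visit 18.
      At 38: no right child.

24, 19, 36, 13, 20, 25, 38, 18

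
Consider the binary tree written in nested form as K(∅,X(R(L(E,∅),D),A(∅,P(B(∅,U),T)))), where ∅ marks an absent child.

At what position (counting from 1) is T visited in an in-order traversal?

In-order visits the left subtree, then the node, then the right subtree.
At K: no left child.
Visit K.
At K: go right to X.
  At X: go left to R.
    At R: go left to L.
      At L: go left to E.
        E is a leaf — visit E.
      Visit L.
      At L: no right child.
    Visit R.
    At R: go right to D.
      D is a leaf — visit D.
  Visit X.
  At X: go right to A.
    At A: no left child.
    Visit A.
    At A: go right to P.
      At P: go left to B.
        At B: no left child.
        Visit B.
        At B: go right to U.
          U is a leaf — visit U.
      Visit P.
      At P: go right to T.
        T is a leaf — visit T.
Full in-order sequence: K, E, L, R, D, X, A, B, U, P, T.

11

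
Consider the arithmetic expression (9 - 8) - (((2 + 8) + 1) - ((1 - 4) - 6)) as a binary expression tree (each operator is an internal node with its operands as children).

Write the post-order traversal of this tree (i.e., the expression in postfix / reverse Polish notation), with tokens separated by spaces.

9 8 - 2 8 + 1 + 1 4 - 6 - - -

Post-order on an expression tree gives postfix notation: for each operator, emit left operand, right operand, then the operator.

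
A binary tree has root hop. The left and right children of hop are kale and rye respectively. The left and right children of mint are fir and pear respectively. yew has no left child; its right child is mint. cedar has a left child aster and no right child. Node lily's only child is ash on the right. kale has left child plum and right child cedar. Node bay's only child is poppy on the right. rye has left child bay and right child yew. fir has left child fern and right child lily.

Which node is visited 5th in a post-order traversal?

poppy

Post-order visits the left subtree, then the right subtree, then the node.
At hop: go left to kale.
  At kale: go left to plum.
    plum is a leaf — visit plum.
  At kale: go right to cedar.
    At cedar: go left to aster.
      aster is a leaf — visit aster.
    At cedar: no right child.
    Visit cedar.
  Visit kale.
At hop: go right to rye.
  At rye: go left to bay.
    At bay: no left child.
    At bay: go right to poppy.
      poppy is a leaf — visit poppy.
    Visit bay.
  At rye: go right to yew.
    At yew: no left child.
    At yew: go right to mint.
      At mint: go left to fir.
        At fir: go left to fern.
          fern is a leaf — visit fern.
        At fir: go right to lily.
          At lily: no left child.
          At lily: go right to ash.
            ash is a leaf — visit ash.
          Visit lily.
        Visit fir.
      At mint: go right to pear.
        pear is a leaf — visit pear.
      Visit mint.
    Visit yew.
  Visit rye.
Visit hop.
Full post-order sequence: plum, aster, cedar, kale, poppy, bay, fern, ash, lily, fir, pear, mint, yew, rye, hop.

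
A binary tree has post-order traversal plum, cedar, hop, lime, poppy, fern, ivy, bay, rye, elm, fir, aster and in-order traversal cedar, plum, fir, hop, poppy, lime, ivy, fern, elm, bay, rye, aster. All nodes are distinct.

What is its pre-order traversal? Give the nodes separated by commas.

aster, fir, cedar, plum, elm, ivy, poppy, hop, lime, fern, rye, bay

The last element of post-order is the root; it splits in-order into left and right subtrees.
Root aster: left subtree has 11 nodes {cedar, plum, fir, hop, poppy, lime, ivy, fern, elm, bay, rye}, right has 0 { }.
  Root fir: left subtree has 2 nodes {cedar, plum}, right has 8 {hop, poppy, lime, ivy, fern, elm, bay, rye}.
    Root cedar: left subtree has 0 nodes { }, right has 1 {plum}.
    Root elm: left subtree has 5 nodes {hop, poppy, lime, ivy, fern}, right has 2 {bay, rye}.
      Root ivy: left subtree has 3 nodes {hop, poppy, lime}, right has 1 {fern}.
        Root poppy: left subtree has 1 node {hop}, right has 1 {lime}.
      Root rye: left subtree has 1 node {bay}, right has 0 { }.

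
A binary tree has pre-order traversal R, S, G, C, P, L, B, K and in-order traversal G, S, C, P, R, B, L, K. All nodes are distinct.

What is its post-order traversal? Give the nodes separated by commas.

G, P, C, S, B, K, L, R

The first element of pre-order is the root; it splits in-order into left and right subtrees.
Root R: left subtree has 4 nodes {G, S, C, P}, right has 3 {B, L, K}.
  Root S: left subtree has 1 node {G}, right has 2 {C, P}.
    Root C: left subtree has 0 nodes { }, right has 1 {P}.
  Root L: left subtree has 1 node {B}, right has 1 {K}.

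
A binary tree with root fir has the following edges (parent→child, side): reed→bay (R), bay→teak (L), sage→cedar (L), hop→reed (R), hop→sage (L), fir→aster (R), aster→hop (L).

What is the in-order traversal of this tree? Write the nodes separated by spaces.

fir cedar sage hop reed teak bay aster

In-order visits the left subtree, then the node, then the right subtree.
At fir: no left child.
Visit fir.
At fir: go right to aster.
  At aster: go left to hop.
    At hop: go left to sage.
      At sage: go left to cedar.
        cedar is a leaf — visit cedar.
      Visit sage.
      At sage: no right child.
    Visit hop.
    At hop: go right to reed.
      At reed: no left child.
      Visit reed.
      At reed: go right to bay.
        At bay: go left to teak.
          teak is a leaf — visit teak.
        Visit bay.
        At bay: no right child.
  Visit aster.
  At aster: no right child.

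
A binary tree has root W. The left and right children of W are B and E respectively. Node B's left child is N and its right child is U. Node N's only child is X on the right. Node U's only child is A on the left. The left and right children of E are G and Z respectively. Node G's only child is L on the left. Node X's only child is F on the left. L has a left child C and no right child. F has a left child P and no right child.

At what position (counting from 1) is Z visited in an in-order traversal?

In-order visits the left subtree, then the node, then the right subtree.
At W: go left to B.
  At B: go left to N.
    At N: no left child.
    Visit N.
    At N: go right to X.
      At X: go left to F.
        At F: go left to P.
          P is a leaf — visit P.
        Visit F.
        At F: no right child.
      Visit X.
      At X: no right child.
  Visit B.
  At B: go right to U.
    At U: go left to A.
      A is a leaf — visit A.
    Visit U.
    At U: no right child.
Visit W.
At W: go right to E.
  At E: go left to G.
    At G: go left to L.
      At L: go left to C.
        C is a leaf — visit C.
      Visit L.
      At L: no right child.
    Visit G.
    At G: no right child.
  Visit E.
  At E: go right to Z.
    Z is a leaf — visit Z.
Full in-order sequence: N, P, F, X, B, A, U, W, C, L, G, E, Z.

13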